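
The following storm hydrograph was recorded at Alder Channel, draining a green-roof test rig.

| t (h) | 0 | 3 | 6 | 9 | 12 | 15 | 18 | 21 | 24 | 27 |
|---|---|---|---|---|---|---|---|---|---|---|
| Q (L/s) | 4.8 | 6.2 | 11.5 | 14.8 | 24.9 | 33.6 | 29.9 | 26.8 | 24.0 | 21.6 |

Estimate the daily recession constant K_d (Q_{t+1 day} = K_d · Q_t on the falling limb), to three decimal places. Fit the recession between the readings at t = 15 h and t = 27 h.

K_d ≈ 0.413

Between t = 15 h and t = 27 h the flow falls from 33.6 to 21.6 L/s over 4×3 h = 12 h.
Per-interval ratio K = (21.6/33.6)^(1/4) = 0.8954; K_d = K^(24/3) = 0.413.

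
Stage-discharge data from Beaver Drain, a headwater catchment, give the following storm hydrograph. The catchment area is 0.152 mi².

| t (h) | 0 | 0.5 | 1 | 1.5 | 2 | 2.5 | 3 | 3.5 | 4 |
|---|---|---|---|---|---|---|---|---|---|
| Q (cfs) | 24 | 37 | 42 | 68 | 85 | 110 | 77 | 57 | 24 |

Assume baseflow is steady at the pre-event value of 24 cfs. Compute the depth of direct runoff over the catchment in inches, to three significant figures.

Direct runoff: 0.0, 13.0, 18.0, 44.0, 61.0, 86.0, 53.0, 33.0, 0.0 cfs; ΣQ_DR = 308.0 cfs.
V = ΣQ_DR · Δt = 308.0 × 1800 s = 5.544 × 10^5 ft³.
Over A = 0.152 mi², depth = V / A = 1.57 in.

d ≈ 1.57 in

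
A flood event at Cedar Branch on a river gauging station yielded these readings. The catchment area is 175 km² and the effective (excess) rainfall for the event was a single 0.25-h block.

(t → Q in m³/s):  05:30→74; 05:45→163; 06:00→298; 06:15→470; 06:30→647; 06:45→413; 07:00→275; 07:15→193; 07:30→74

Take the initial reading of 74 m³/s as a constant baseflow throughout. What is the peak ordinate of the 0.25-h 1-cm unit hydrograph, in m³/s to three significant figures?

Direct runoff: 0.0, 89.0, 224.0, 396.0, 573.0, 339.0, 201.0, 119.0, 0.0 m³/s; ΣQ_DR = 1941 m³/s, peak = 573.0 m³/s.
Runoff depth d = ΣQ_DR·Δt / A = 1941 × 900 / (175 km²) = 9.982 mm.
The 1-cm UH is the DRH scaled by (10 mm)/d, so U_p = 573.0 × 10/9.982 = 574 m³/s.

U_p ≈ 574 m³/s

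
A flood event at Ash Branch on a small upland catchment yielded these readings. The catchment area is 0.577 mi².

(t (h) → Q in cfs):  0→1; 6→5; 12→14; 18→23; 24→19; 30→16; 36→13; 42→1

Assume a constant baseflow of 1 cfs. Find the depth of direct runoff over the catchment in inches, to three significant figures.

d ≈ 1.35 in

Direct runoff: 0.0, 4.0, 13.0, 22.0, 18.0, 15.0, 12.0, 0.0 cfs; ΣQ_DR = 84.00 cfs.
V = ΣQ_DR · Δt = 84.00 × 21600 s = 1.814 × 10^6 ft³.
Over A = 0.577 mi², depth = V / A = 1.35 in.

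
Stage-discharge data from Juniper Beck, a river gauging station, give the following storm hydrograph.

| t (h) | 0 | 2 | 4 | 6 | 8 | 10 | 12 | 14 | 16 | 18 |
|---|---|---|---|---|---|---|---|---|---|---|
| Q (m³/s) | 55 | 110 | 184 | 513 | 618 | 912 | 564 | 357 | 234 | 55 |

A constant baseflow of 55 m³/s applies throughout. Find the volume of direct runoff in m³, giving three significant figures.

V ≈ 2.20 × 10^7 m³

Direct-runoff ordinates (Q − Q_b): 0.0, 55.0, 129.0, 458.0, 563.0, 857.0, 509.0, 302.0, 179.0, 0.0 m³/s.
ΣQ_DR = 3052 m³/s.
With Δt = 2 h = 7200 s, V = ΣQ_DR · Δt = 3052 × 7200 = 2.20 × 10^7 m³.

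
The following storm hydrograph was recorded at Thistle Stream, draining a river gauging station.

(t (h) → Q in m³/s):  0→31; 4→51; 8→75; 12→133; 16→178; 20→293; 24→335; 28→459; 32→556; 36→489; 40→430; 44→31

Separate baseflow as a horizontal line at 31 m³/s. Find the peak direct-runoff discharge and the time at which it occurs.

Subtracting baseflow gives direct-runoff ordinates: 0.0, 20.0, 44.0, 102.0, 147.0, 262.0, 304.0, 428.0, 525.0, 458.0, 399.0, 0.0 m³/s.
The maximum is 525.0 m³/s, occurring at the reading for t = 32 h.

Q_p = 525.0 m³/s at t = 32 h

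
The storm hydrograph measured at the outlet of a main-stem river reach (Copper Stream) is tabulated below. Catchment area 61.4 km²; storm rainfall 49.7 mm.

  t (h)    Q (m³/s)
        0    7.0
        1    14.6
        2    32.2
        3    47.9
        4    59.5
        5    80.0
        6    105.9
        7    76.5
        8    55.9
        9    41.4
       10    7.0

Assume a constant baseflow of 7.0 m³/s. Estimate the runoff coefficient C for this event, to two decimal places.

C ≈ 0.53

ΣQ_DR = 450.9 m³/s; V = ΣQ_DR·Δt = 1.623 × 10^6 m³.
Runoff depth d = V / A = 26.44 mm.
C = d / P = 26.44 / 49.7 = 0.53.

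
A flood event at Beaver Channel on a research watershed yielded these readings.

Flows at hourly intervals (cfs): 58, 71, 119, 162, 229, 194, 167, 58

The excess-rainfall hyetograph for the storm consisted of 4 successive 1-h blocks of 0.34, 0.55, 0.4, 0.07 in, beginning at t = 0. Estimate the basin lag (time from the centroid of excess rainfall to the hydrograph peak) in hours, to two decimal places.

t_L ≈ 2.35 h

Centroid of excess rainfall: t_c = Σ P_i·t̄_i / ΣP_i = 1.6471 h (block centres at 0.5, 1.5, 2.5, 3.5 h).
Hydrograph peak occurs at t = 4 h, so basin lag t_L = 4 − 1.6471 = 2.35 h.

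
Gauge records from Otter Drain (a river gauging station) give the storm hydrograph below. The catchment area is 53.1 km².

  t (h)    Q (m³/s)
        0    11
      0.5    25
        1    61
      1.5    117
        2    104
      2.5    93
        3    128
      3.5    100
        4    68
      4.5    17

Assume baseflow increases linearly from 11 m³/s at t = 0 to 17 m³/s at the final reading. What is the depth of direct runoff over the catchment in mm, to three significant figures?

d ≈ 19.8 mm

Direct runoff: 0.00, 13.33, 48.67, 104.00, 90.33, 78.67, 113.00, 84.33, 51.67, 0.00 m³/s; ΣQ_DR = 584.0 m³/s.
V = ΣQ_DR · Δt = 584.0 × 1800 s = 1.051 × 10^6 m³.
Over A = 53.1 km², depth = V / A = 19.8 mm.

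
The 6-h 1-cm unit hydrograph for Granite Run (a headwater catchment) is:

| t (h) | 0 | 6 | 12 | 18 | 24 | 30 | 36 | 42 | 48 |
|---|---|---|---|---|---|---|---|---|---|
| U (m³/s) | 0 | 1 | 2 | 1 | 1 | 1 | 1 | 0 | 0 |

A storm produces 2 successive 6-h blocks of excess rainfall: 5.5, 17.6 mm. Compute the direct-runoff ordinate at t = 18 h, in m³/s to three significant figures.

By discrete convolution, Q_j = Σ (P_i / 10 mm) · U_{j−i}.
At t = 18 h (j=3): Q = (5.5/10)·1 + (17.6/10)·2 = 4.07 m³/s.

Q ≈ 4.07 m³/s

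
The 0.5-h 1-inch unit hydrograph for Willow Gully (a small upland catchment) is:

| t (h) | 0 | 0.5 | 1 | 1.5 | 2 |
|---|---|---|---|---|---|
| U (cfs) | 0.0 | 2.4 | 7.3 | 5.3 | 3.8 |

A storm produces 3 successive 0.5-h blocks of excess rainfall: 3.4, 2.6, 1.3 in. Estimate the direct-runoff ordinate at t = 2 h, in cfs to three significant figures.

By discrete convolution, Q_j = Σ (P_i / 1 in) · U_{j−i}.
At t = 2 h (j=4): Q = (3.4/1)·3.8 + (2.6/1)·5.3 + (1.3/1)·7.3 = 36.2 cfs.

Q ≈ 36.2 cfs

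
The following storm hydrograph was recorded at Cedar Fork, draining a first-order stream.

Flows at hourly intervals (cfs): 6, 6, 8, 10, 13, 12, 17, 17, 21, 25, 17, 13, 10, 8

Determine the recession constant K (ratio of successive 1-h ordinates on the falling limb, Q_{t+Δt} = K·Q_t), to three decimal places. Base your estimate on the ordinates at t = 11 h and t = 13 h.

K ≈ 0.784

Using the recession-limb readings at t = 11 h and t = 13 h: Q falls from 13 to 8 cfs over 2 intervals.
K = (Q₂/Q₁)^(1/2) = (8/13)^(1/2) = 0.784.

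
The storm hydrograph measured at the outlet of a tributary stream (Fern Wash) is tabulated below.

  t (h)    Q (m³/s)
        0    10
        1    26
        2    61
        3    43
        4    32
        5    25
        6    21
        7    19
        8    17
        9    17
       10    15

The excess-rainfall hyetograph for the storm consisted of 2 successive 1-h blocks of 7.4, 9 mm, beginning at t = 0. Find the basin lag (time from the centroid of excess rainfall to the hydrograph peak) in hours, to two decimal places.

Centroid of excess rainfall: t_c = Σ P_i·t̄_i / ΣP_i = 1.0488 h (block centres at 0.5, 1.5 h).
Hydrograph peak occurs at t = 2 h, so basin lag t_L = 2 − 1.0488 = 0.95 h.

t_L ≈ 0.95 h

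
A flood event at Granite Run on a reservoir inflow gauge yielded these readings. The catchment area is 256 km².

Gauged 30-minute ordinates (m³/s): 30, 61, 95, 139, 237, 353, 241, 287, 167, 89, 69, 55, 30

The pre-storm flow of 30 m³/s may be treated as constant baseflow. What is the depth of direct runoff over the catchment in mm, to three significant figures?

d ≈ 10.3 mm

Direct runoff: 0.0, 31.0, 65.0, 109.0, 207.0, 323.0, 211.0, 257.0, 137.0, 59.0, 39.0, 25.0, 0.0 m³/s; ΣQ_DR = 1463 m³/s.
V = ΣQ_DR · Δt = 1463 × 1800 s = 2.633 × 10^6 m³.
Over A = 256 km², depth = V / A = 10.3 mm.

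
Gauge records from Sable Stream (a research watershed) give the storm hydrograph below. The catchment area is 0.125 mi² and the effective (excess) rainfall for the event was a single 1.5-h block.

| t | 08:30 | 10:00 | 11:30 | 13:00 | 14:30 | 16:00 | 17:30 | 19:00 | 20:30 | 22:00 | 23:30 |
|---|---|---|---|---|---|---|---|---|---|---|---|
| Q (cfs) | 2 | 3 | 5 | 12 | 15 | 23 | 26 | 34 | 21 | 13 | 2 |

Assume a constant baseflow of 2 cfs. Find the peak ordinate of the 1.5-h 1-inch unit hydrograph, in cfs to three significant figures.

U_p ≈ 12.8 cfs

Direct runoff: 0.0, 1.0, 3.0, 10.0, 13.0, 21.0, 24.0, 32.0, 19.0, 11.0, 0.0 cfs; ΣQ_DR = 134.0 cfs, peak = 32.0 cfs.
Runoff depth d = ΣQ_DR·Δt / A = 134.0 × 5400 / (0.125 mi²) = 2.492 in.
The 1-inch UH is the DRH scaled by (1 in)/d, so U_p = 32.0 × 1/2.492 = 12.8 cfs.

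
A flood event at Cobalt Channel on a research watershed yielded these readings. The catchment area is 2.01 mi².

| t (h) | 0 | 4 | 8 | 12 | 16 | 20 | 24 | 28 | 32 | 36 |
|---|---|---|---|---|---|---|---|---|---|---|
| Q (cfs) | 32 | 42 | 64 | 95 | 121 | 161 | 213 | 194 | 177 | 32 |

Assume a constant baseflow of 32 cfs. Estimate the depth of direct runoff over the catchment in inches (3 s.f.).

d ≈ 2.50 in

Direct runoff: 0.0, 10.0, 32.0, 63.0, 89.0, 129.0, 181.0, 162.0, 145.0, 0.0 cfs; ΣQ_DR = 811.0 cfs.
V = ΣQ_DR · Δt = 811.0 × 14400 s = 1.168 × 10^7 ft³.
Over A = 2.01 mi², depth = V / A = 2.50 in.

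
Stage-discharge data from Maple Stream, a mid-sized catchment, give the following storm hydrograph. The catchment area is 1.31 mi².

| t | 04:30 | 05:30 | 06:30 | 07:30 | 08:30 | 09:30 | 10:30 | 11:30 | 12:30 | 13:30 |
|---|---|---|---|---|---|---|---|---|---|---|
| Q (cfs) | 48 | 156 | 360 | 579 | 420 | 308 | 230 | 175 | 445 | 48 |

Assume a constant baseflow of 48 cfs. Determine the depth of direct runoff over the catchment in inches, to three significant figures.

Direct runoff: 0.0, 108.0, 312.0, 531.0, 372.0, 260.0, 182.0, 127.0, 397.0, 0.0 cfs; ΣQ_DR = 2289 cfs.
V = ΣQ_DR · Δt = 2289 × 3600 s = 8.240 × 10^6 ft³.
Over A = 1.31 mi², depth = V / A = 2.71 in.

d ≈ 2.71 in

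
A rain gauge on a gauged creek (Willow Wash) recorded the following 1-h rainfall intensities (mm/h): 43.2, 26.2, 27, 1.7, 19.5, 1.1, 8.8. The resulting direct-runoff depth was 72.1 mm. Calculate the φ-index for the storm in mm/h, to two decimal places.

φ ≈ 10.95 mm/h

Only the 4 blocks with intensity above φ contribute runoff: 43.2, 26.2, 27, 19.5 mm/h.
Σ(I−φ)·Δt = d  ⇒  (43.2+26.2+27+19.5 − 4φ)·1 = 72.1
φ = (115.9 − 72.1/1) / 4 = 10.95 mm/h.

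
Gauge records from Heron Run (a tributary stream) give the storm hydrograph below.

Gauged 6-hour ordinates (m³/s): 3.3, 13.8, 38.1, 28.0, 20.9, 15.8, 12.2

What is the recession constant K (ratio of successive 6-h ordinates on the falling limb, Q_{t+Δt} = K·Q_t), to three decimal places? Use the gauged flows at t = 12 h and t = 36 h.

Using the recession-limb readings at t = 12 h and t = 36 h: Q falls from 38.1 to 12.2 m³/s over 4 intervals.
K = (Q₂/Q₁)^(1/4) = (12.2/38.1)^(1/4) = 0.752.

K ≈ 0.752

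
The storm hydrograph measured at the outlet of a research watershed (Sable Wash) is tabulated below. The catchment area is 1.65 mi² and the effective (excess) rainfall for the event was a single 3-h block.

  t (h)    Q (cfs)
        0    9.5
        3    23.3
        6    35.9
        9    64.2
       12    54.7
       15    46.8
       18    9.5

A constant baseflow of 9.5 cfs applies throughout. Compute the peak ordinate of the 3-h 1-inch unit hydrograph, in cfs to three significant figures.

U_p ≈ 109 cfs

Direct runoff: 0.0, 13.8, 26.4, 54.7, 45.2, 37.3, 0.0 cfs; ΣQ_DR = 177.4 cfs, peak = 54.7 cfs.
Runoff depth d = ΣQ_DR·Δt / A = 177.4 × 10800 / (1.65 mi²) = 0.4998 in.
The 1-inch UH is the DRH scaled by (1 in)/d, so U_p = 54.7 × 1/0.4998 = 109 cfs.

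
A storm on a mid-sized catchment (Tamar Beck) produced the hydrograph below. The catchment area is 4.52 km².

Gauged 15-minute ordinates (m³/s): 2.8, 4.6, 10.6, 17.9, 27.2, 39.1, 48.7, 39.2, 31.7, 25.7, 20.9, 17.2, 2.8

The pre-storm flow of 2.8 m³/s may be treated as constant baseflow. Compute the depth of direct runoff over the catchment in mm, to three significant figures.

Direct runoff: 0.0, 1.8, 7.8, 15.1, 24.4, 36.3, 45.9, 36.4, 28.9, 22.9, 18.1, 14.4, 0.0 m³/s; ΣQ_DR = 252.0 m³/s.
V = ΣQ_DR · Δt = 252.0 × 900 s = 2.268 × 10^5 m³.
Over A = 4.52 km², depth = V / A = 50.2 mm.

d ≈ 50.2 mm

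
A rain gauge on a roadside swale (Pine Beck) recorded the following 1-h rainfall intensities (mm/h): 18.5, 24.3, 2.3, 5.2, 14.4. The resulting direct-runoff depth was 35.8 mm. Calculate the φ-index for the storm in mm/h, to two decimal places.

φ ≈ 7.13 mm/h

Only the 3 blocks with intensity above φ contribute runoff: 18.5, 24.3, 14.4 mm/h.
Σ(I−φ)·Δt = d  ⇒  (18.5+24.3+14.4 − 3φ)·1 = 35.8
φ = (57.20 − 35.8/1) / 3 = 7.13 mm/h.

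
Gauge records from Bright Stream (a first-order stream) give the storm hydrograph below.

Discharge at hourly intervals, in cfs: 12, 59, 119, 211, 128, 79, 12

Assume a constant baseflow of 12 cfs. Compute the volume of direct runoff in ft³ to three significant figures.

V ≈ 1.93 × 10^6 ft³

Direct-runoff ordinates (Q − Q_b): 0.0, 47.0, 107.0, 199.0, 116.0, 67.0, 0.0 cfs.
ΣQ_DR = 536.0 cfs.
With Δt = 1 h = 3600 s, V = ΣQ_DR · Δt = 536.0 × 3600 = 1.93 × 10^6 ft³.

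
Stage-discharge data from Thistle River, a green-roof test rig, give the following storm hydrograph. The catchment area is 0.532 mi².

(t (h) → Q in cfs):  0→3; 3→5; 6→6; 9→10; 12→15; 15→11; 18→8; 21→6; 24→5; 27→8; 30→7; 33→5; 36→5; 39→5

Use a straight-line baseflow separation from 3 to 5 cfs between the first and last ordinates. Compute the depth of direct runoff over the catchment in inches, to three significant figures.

d ≈ 0.376 in

Direct runoff: 0.00, 1.85, 2.69, 6.54, 11.38, 7.23, 4.08, 1.92, 0.77, 3.62, 2.46, 0.31, 0.15, 0.00 cfs; ΣQ_DR = 43.00 cfs.
V = ΣQ_DR · Δt = 43.00 × 10800 s = 4.644 × 10^5 ft³.
Over A = 0.532 mi², depth = V / A = 0.376 in.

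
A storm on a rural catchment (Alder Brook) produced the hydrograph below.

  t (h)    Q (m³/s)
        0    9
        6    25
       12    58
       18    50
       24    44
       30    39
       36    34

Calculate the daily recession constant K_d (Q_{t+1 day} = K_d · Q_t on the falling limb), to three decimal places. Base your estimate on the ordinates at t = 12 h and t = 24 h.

Between t = 12 h and t = 24 h the flow falls from 58 to 44 m³/s over 2×6 h = 12 h.
Per-interval ratio K = (44/58)^(1/2) = 0.8710; K_d = K^(24/6) = 0.576.

K_d ≈ 0.576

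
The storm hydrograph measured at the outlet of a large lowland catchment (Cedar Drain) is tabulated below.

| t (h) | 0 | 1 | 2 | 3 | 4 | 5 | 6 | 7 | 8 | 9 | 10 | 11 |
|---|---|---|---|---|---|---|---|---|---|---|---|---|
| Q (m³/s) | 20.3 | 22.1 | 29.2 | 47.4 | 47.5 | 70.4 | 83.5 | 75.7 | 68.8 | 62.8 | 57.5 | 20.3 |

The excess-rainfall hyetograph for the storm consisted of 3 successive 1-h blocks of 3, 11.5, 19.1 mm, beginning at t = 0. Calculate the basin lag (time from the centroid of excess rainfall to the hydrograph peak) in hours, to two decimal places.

t_L ≈ 4.02 h

Centroid of excess rainfall: t_c = Σ P_i·t̄_i / ΣP_i = 1.9792 h (block centres at 0.5, 1.5, 2.5 h).
Hydrograph peak occurs at t = 6 h, so basin lag t_L = 6 − 1.9792 = 4.02 h.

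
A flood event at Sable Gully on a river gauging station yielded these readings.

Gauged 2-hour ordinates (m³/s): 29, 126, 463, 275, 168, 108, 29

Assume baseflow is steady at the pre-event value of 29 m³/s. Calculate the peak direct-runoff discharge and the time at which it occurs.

Subtracting baseflow gives direct-runoff ordinates: 0.0, 97.0, 434.0, 246.0, 139.0, 79.0, 0.0 m³/s.
The maximum is 434.0 m³/s, occurring at the reading for t = 4 h.

Q_p = 434.0 m³/s at t = 4 h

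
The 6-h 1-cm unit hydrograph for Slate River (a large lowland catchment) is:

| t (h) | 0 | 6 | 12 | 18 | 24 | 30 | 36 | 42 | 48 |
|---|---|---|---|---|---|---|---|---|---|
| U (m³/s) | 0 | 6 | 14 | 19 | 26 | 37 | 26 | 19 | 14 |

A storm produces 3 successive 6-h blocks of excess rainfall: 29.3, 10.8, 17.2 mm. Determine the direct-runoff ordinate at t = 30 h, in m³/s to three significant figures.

By discrete convolution, Q_j = Σ (P_i / 10 mm) · U_{j−i}.
At t = 30 h (j=5): Q = (29.3/10)·37 + (10.8/10)·26 + (17.2/10)·19 = 169 m³/s.

Q ≈ 169 m³/s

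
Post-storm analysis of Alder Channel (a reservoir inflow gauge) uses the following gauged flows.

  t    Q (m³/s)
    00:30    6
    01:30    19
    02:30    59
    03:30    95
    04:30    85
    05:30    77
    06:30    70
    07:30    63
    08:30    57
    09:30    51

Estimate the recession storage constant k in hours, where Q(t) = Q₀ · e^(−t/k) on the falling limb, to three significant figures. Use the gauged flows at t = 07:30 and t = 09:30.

On the falling limb, Q drops from 63 to 51 m³/s between t = 07:30 and t = 09:30 (Δt = 2 h).
k = −Δt / ln(Q₂/Q₁) = −2 / ln(51/63) = 9.46 h.

k ≈ 9.46 h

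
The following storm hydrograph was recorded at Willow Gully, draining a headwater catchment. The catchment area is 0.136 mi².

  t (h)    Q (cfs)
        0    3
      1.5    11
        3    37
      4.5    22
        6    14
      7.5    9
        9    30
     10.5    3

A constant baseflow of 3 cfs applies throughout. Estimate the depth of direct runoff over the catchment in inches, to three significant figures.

Direct runoff: 0.0, 8.0, 34.0, 19.0, 11.0, 6.0, 27.0, 0.0 cfs; ΣQ_DR = 105.0 cfs.
V = ΣQ_DR · Δt = 105.0 × 5400 s = 5.670 × 10^5 ft³.
Over A = 0.136 mi², depth = V / A = 1.79 in.

d ≈ 1.79 in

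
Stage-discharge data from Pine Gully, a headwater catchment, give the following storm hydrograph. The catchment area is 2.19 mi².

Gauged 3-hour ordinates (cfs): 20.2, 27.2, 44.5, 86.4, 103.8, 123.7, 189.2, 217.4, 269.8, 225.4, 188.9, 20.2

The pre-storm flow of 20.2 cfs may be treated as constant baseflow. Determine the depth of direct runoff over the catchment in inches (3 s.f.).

Direct runoff: 0.0, 7.0, 24.3, 66.2, 83.6, 103.5, 169.0, 197.2, 249.6, 205.2, 168.7, 0.0 cfs; ΣQ_DR = 1274 cfs.
V = ΣQ_DR · Δt = 1274 × 10800 s = 1.376 × 10^7 ft³.
Over A = 2.19 mi², depth = V / A = 2.70 in.

d ≈ 2.70 in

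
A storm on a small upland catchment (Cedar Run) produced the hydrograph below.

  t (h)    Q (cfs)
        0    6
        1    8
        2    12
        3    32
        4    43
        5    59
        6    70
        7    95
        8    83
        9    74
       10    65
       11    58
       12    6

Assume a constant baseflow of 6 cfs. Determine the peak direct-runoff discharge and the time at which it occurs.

Q_p = 89.0 cfs at t = 7 h

Subtracting baseflow gives direct-runoff ordinates: 0.0, 2.0, 6.0, 26.0, 37.0, 53.0, 64.0, 89.0, 77.0, 68.0, 59.0, 52.0, 0.0 cfs.
The maximum is 89.0 cfs, occurring at the reading for t = 7 h.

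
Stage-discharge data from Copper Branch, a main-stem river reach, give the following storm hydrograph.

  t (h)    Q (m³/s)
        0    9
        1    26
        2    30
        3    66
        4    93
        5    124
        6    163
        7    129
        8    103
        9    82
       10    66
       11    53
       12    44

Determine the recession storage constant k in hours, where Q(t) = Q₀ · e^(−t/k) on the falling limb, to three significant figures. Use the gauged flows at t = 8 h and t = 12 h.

On the falling limb, Q drops from 103 to 44 m³/s between t = 8 h and t = 12 h (Δt = 4 h).
k = −Δt / ln(Q₂/Q₁) = −4 / ln(44/103) = 4.70 h.

k ≈ 4.70 h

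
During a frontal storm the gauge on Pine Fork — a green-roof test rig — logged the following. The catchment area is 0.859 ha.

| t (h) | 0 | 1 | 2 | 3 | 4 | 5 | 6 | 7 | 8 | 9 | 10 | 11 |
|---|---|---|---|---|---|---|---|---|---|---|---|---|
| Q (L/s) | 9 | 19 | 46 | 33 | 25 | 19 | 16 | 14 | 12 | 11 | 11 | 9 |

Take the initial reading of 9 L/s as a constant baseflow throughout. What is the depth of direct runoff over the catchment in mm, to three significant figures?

Direct runoff: 0.0, 10.0, 37.0, 24.0, 16.0, 10.0, 7.0, 5.0, 3.0, 2.0, 2.0, 0.0 L/s; ΣQ_DR = 116.0 L/s.
V = ΣQ_DR · Δt = 116.0 × 3600 s = 4.176 × 10^5 L.
Over A = 0.859 ha, depth = V / A = 48.6 mm.

d ≈ 48.6 mm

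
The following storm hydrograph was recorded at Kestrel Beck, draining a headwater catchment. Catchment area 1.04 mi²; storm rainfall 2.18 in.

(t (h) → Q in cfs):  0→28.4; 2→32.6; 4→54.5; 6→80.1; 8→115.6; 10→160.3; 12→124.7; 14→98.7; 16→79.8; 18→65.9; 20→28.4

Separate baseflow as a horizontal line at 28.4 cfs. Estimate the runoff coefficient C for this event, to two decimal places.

ΣQ_DR = 556.6 cfs; V = ΣQ_DR·Δt = 4.008 × 10^6 ft³.
Runoff depth d = V / A = 1.659 in.
C = d / P = 1.659 / 2.18 = 0.76.

C ≈ 0.76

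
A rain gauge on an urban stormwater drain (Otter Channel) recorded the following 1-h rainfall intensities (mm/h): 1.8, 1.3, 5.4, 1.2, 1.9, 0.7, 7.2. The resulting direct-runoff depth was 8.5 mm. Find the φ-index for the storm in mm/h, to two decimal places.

Only the 2 blocks with intensity above φ contribute runoff: 5.4, 7.2 mm/h.
Σ(I−φ)·Δt = d  ⇒  (5.4+7.2 − 2φ)·1 = 8.5
φ = (12.60 − 8.5/1) / 2 = 2.05 mm/h.

φ ≈ 2.05 mm/h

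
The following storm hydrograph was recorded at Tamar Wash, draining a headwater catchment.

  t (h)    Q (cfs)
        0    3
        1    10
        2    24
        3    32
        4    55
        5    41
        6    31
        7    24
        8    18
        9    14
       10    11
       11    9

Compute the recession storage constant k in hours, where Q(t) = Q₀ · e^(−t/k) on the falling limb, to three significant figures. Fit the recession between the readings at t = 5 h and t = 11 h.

On the falling limb, Q drops from 41 to 9 cfs between t = 5 h and t = 11 h (Δt = 6 h).
k = −Δt / ln(Q₂/Q₁) = −6 / ln(9/41) = 3.96 h.

k ≈ 3.96 h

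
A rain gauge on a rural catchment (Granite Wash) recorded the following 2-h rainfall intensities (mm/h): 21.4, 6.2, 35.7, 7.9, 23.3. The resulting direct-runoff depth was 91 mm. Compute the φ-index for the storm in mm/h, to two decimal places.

Only the 3 blocks with intensity above φ contribute runoff: 21.4, 35.7, 23.3 mm/h.
Σ(I−φ)·Δt = d  ⇒  (21.4+35.7+23.3 − 3φ)·2 = 91
φ = (80.40 − 91/2) / 3 = 11.63 mm/h.

φ ≈ 11.63 mm/h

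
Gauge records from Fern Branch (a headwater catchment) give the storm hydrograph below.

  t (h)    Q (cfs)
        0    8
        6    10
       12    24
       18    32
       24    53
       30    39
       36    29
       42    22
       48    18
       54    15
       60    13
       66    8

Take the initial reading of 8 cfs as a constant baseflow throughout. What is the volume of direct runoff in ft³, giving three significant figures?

Direct-runoff ordinates (Q − Q_b): 0.0, 2.0, 16.0, 24.0, 45.0, 31.0, 21.0, 14.0, 10.0, 7.0, 5.0, 0.0 cfs.
ΣQ_DR = 175.0 cfs.
With Δt = 6 h = 21600 s, V = ΣQ_DR · Δt = 175.0 × 21600 = 3.78 × 10^6 ft³.

V ≈ 3.78 × 10^6 ft³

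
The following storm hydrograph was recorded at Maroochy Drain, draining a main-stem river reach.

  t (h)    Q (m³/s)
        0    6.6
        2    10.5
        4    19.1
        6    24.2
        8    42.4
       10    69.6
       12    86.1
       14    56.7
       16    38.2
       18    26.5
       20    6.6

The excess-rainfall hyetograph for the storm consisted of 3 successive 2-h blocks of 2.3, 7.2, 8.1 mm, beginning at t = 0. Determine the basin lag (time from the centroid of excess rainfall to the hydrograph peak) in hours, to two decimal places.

Centroid of excess rainfall: t_c = Σ P_i·t̄_i / ΣP_i = 3.6591 h (block centres at 1, 3, 5 h).
Hydrograph peak occurs at t = 12 h, so basin lag t_L = 12 − 3.6591 = 8.34 h.

t_L ≈ 8.34 h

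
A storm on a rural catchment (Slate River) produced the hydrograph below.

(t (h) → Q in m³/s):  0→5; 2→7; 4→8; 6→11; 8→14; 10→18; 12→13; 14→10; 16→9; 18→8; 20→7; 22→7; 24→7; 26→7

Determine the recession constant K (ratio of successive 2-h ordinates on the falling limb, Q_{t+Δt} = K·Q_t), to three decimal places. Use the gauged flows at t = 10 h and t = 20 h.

K ≈ 0.828

Using the recession-limb readings at t = 10 h and t = 20 h: Q falls from 18 to 7 m³/s over 5 intervals.
K = (Q₂/Q₁)^(1/5) = (7/18)^(1/5) = 0.828.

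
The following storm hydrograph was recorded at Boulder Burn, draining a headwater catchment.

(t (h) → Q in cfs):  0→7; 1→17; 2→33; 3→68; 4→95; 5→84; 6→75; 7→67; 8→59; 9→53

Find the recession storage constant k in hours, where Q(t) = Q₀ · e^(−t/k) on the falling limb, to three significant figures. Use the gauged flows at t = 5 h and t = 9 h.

k ≈ 8.69 h

On the falling limb, Q drops from 84 to 53 cfs between t = 5 h and t = 9 h (Δt = 4 h).
k = −Δt / ln(Q₂/Q₁) = −4 / ln(53/84) = 8.69 h.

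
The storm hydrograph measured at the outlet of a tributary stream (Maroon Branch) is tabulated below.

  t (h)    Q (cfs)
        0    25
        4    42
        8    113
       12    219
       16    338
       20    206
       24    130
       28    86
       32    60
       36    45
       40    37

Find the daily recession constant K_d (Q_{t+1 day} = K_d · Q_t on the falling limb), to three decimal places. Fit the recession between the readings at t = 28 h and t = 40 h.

K_d ≈ 0.185

Between t = 28 h and t = 40 h the flow falls from 86 to 37 cfs over 3×4 h = 12 h.
Per-interval ratio K = (37/86)^(1/3) = 0.7549; K_d = K^(24/4) = 0.185.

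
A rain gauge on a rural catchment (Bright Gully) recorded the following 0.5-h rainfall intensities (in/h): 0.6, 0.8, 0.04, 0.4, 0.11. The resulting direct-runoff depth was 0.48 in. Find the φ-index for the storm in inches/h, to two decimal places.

Only the 3 blocks with intensity above φ contribute runoff: 0.6, 0.8, 0.4 in/h.
Σ(I−φ)·Δt = d  ⇒  (0.6+0.8+0.4 − 3φ)·0.5 = 0.48
φ = (1.800 − 0.48/0.5) / 3 = 0.28 in/h.

φ ≈ 0.28 in/h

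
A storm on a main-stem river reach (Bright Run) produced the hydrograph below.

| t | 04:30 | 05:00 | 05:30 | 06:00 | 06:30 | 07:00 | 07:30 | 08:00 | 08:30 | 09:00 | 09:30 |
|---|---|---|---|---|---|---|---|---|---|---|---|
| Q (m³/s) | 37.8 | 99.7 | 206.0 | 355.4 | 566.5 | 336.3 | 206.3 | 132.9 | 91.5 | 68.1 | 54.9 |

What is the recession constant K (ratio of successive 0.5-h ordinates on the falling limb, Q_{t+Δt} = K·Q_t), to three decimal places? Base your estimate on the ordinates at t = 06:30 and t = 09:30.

K ≈ 0.678

Using the recession-limb readings at t = 06:30 and t = 09:30: Q falls from 566.5 to 54.9 m³/s over 6 intervals.
K = (Q₂/Q₁)^(1/6) = (54.9/566.5)^(1/6) = 0.678.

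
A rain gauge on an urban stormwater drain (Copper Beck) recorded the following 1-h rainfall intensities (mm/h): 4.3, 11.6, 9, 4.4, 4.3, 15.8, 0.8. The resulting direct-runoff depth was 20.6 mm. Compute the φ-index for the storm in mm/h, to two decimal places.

φ ≈ 5.27 mm/h

Only the 3 blocks with intensity above φ contribute runoff: 11.6, 9, 15.8 mm/h.
Σ(I−φ)·Δt = d  ⇒  (11.6+9+15.8 − 3φ)·1 = 20.6
φ = (36.40 − 20.6/1) / 3 = 5.27 mm/h.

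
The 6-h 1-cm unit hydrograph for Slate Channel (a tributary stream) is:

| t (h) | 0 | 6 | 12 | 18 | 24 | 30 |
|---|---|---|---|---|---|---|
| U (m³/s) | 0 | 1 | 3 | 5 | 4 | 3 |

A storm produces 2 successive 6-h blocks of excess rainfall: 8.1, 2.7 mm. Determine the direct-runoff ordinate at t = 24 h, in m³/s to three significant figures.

By discrete convolution, Q_j = Σ (P_i / 10 mm) · U_{j−i}.
At t = 24 h (j=4): Q = (8.1/10)·4 + (2.7/10)·5 = 4.59 m³/s.

Q ≈ 4.59 m³/s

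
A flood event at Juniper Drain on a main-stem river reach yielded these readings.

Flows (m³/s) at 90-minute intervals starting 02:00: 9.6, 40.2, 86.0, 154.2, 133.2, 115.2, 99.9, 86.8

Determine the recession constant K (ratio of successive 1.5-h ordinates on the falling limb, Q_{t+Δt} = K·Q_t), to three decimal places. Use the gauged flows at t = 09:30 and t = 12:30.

Using the recession-limb readings at t = 09:30 and t = 12:30: Q falls from 115.2 to 86.8 m³/s over 2 intervals.
K = (Q₂/Q₁)^(1/2) = (86.8/115.2)^(1/2) = 0.868.

K ≈ 0.868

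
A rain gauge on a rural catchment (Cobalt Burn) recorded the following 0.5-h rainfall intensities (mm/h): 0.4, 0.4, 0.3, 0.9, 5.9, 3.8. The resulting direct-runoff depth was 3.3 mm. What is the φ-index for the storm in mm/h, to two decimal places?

φ ≈ 1.55 mm/h

Only the 2 blocks with intensity above φ contribute runoff: 5.9, 3.8 mm/h.
Σ(I−φ)·Δt = d  ⇒  (5.9+3.8 − 2φ)·0.5 = 3.3
φ = (9.700 − 3.3/0.5) / 2 = 1.55 mm/h.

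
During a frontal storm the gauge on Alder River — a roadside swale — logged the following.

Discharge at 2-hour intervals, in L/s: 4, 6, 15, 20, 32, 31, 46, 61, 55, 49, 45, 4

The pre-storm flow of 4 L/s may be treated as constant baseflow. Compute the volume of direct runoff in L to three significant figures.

Direct-runoff ordinates (Q − Q_b): 0.0, 2.0, 11.0, 16.0, 28.0, 27.0, 42.0, 57.0, 51.0, 45.0, 41.0, 0.0 L/s.
ΣQ_DR = 320.0 L/s.
With Δt = 2 h = 7200 s, V = ΣQ_DR · Δt = 320.0 × 7200 = 2.30 × 10^6 L.

V ≈ 2.30 × 10^6 L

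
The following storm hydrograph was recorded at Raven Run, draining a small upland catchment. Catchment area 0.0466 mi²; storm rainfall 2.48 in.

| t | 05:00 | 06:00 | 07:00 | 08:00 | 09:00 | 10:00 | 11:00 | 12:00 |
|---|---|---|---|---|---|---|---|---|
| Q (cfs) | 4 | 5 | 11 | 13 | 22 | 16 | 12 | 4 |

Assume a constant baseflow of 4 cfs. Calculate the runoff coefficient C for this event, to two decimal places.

C ≈ 0.74

ΣQ_DR = 55.00 cfs; V = ΣQ_DR·Δt = 1.980 × 10^5 ft³.
Runoff depth d = V / A = 1.829 in.
C = d / P = 1.829 / 2.48 = 0.74.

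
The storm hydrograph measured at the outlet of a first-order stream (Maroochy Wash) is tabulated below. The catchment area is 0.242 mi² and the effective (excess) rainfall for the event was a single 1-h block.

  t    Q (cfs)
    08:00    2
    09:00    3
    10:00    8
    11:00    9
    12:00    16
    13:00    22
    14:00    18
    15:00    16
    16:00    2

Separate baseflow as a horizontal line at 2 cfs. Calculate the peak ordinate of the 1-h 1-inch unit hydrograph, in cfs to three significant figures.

U_p ≈ 40.0 cfs

Direct runoff: 0.0, 1.0, 6.0, 7.0, 14.0, 20.0, 16.0, 14.0, 0.0 cfs; ΣQ_DR = 78.00 cfs, peak = 20.0 cfs.
Runoff depth d = ΣQ_DR·Δt / A = 78.00 × 3600 / (0.242 mi²) = 0.4995 in.
The 1-inch UH is the DRH scaled by (1 in)/d, so U_p = 20.0 × 1/0.4995 = 40.0 cfs.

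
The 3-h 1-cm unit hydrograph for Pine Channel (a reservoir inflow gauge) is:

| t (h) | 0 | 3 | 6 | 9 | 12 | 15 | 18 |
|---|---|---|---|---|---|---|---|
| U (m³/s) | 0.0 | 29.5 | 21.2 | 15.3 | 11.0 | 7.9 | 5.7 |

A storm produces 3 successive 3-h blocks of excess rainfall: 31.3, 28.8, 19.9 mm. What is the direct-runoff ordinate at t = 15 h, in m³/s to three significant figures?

By discrete convolution, Q_j = Σ (P_i / 10 mm) · U_{j−i}.
At t = 15 h (j=5): Q = (31.3/10)·7.9 + (28.8/10)·11.0 + (19.9/10)·15.3 = 86.9 m³/s.

Q ≈ 86.9 m³/s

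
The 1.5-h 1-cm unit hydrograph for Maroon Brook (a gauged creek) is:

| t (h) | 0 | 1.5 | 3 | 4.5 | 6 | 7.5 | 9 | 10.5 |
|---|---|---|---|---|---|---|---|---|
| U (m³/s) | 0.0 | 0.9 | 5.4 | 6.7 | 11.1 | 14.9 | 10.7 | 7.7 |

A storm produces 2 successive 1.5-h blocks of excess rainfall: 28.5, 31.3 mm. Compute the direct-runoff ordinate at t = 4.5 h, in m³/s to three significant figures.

By discrete convolution, Q_j = Σ (P_i / 10 mm) · U_{j−i}.
At t = 4.5 h (j=3): Q = (28.5/10)·6.7 + (31.3/10)·5.4 = 36.0 m³/s.

Q ≈ 36.0 m³/s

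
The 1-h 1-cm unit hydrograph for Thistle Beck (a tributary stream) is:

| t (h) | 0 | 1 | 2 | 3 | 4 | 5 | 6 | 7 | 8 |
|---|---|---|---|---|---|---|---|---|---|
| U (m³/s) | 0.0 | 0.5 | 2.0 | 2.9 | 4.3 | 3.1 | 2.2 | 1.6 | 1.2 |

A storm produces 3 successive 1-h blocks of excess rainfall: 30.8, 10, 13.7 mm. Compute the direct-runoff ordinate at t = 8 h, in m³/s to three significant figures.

Q ≈ 8.31 m³/s

By discrete convolution, Q_j = Σ (P_i / 10 mm) · U_{j−i}.
At t = 8 h (j=8): Q = (30.8/10)·1.2 + (10/10)·1.6 + (13.7/10)·2.2 = 8.31 m³/s.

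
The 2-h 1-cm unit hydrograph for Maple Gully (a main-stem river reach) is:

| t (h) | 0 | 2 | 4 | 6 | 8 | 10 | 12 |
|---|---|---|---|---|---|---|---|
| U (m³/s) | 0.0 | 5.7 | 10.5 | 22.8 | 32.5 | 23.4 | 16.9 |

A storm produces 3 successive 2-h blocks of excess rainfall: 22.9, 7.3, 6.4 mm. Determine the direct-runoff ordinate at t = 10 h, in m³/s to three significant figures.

By discrete convolution, Q_j = Σ (P_i / 10 mm) · U_{j−i}.
At t = 10 h (j=5): Q = (22.9/10)·23.4 + (7.3/10)·32.5 + (6.4/10)·22.8 = 91.9 m³/s.

Q ≈ 91.9 m³/s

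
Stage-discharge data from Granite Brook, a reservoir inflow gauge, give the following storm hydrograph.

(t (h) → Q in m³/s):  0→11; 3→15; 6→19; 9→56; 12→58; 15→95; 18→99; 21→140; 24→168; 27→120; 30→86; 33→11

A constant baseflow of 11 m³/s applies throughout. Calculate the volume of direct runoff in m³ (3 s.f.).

V ≈ 8.06 × 10^6 m³

Direct-runoff ordinates (Q − Q_b): 0.0, 4.0, 8.0, 45.0, 47.0, 84.0, 88.0, 129.0, 157.0, 109.0, 75.0, 0.0 m³/s.
ΣQ_DR = 746.0 m³/s.
With Δt = 3 h = 10800 s, V = ΣQ_DR · Δt = 746.0 × 10800 = 8.06 × 10^6 m³.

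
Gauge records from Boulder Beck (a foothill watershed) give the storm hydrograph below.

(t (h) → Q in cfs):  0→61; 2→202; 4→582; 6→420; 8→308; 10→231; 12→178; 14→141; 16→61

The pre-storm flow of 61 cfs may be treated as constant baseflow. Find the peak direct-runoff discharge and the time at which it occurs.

Q_p = 521.0 cfs at t = 4 h

Subtracting baseflow gives direct-runoff ordinates: 0.0, 141.0, 521.0, 359.0, 247.0, 170.0, 117.0, 80.0, 0.0 cfs.
The maximum is 521.0 cfs, occurring at the reading for t = 4 h.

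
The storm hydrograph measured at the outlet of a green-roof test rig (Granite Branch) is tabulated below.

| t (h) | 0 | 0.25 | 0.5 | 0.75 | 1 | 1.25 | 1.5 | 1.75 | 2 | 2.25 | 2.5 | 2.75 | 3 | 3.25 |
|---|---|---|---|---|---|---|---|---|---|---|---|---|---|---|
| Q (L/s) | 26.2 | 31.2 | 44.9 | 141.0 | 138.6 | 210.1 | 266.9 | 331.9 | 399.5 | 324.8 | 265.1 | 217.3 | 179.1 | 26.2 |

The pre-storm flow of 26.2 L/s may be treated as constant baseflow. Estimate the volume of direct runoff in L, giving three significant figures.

Direct-runoff ordinates (Q − Q_b): 0.0, 5.0, 18.7, 114.8, 112.4, 183.9, 240.7, 305.7, 373.3, 298.6, 238.9, 191.1, 152.9, 0.0 L/s.
ΣQ_DR = 2236 L/s.
With Δt = 0.25 h = 900 s, V = ΣQ_DR · Δt = 2236 × 900 = 2.01 × 10^6 L.

V ≈ 2.01 × 10^6 L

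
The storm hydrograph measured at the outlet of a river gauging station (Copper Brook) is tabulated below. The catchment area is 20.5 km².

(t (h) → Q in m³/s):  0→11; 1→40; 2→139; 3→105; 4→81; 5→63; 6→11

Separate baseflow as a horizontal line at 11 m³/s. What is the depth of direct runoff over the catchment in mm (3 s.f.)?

d ≈ 65.5 mm

Direct runoff: 0.0, 29.0, 128.0, 94.0, 70.0, 52.0, 0.0 m³/s; ΣQ_DR = 373.0 m³/s.
V = ΣQ_DR · Δt = 373.0 × 3600 s = 1.343 × 10^6 m³.
Over A = 20.5 km², depth = V / A = 65.5 mm.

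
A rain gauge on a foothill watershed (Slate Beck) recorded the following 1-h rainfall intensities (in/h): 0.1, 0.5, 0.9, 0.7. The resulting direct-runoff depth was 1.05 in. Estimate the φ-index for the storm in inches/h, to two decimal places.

Only the 3 blocks with intensity above φ contribute runoff: 0.5, 0.9, 0.7 in/h.
Σ(I−φ)·Δt = d  ⇒  (0.5+0.9+0.7 − 3φ)·1 = 1.05
φ = (2.100 − 1.05/1) / 3 = 0.35 in/h.

φ ≈ 0.35 in/h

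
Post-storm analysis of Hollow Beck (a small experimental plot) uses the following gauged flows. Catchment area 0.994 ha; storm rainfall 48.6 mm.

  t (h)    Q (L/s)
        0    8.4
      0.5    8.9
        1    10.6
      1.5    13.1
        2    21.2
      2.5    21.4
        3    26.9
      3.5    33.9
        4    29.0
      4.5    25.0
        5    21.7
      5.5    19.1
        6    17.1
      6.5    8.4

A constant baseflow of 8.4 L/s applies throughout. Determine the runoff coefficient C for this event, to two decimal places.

ΣQ_DR = 147.1 L/s; V = ΣQ_DR·Δt = 2.648 × 10^5 L.
Runoff depth d = V / A = 26.64 mm.
C = d / P = 26.64 / 48.6 = 0.55.

C ≈ 0.55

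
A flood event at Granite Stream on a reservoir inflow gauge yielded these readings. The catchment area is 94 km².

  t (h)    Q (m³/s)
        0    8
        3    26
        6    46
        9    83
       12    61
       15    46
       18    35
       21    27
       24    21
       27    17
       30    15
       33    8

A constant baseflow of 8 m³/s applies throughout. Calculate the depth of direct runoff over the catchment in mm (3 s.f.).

d ≈ 34.1 mm

Direct runoff: 0.0, 18.0, 38.0, 75.0, 53.0, 38.0, 27.0, 19.0, 13.0, 9.0, 7.0, 0.0 m³/s; ΣQ_DR = 297.0 m³/s.
V = ΣQ_DR · Δt = 297.0 × 10800 s = 3.208 × 10^6 m³.
Over A = 94 km², depth = V / A = 34.1 mm.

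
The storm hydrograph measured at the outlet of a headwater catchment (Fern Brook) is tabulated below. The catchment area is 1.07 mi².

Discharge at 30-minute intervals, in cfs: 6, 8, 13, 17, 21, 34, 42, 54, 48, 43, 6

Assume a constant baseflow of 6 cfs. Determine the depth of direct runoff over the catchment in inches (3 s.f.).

d ≈ 0.164 in

Direct runoff: 0.0, 2.0, 7.0, 11.0, 15.0, 28.0, 36.0, 48.0, 42.0, 37.0, 0.0 cfs; ΣQ_DR = 226.0 cfs.
V = ΣQ_DR · Δt = 226.0 × 1800 s = 4.068 × 10^5 ft³.
Over A = 1.07 mi², depth = V / A = 0.164 in.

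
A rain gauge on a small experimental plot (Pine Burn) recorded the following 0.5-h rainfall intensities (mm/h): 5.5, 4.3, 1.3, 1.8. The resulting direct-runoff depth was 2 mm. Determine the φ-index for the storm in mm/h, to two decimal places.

Only the 2 blocks with intensity above φ contribute runoff: 5.5, 4.3 mm/h.
Σ(I−φ)·Δt = d  ⇒  (5.5+4.3 − 2φ)·0.5 = 2
φ = (9.800 − 2/0.5) / 2 = 2.90 mm/h.

φ ≈ 2.90 mm/h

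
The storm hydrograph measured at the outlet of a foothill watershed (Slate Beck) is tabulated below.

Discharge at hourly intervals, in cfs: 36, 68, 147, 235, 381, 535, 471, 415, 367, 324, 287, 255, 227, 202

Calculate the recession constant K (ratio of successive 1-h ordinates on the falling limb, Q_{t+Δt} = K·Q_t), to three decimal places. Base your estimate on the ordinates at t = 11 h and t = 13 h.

K ≈ 0.890

Using the recession-limb readings at t = 11 h and t = 13 h: Q falls from 255 to 202 cfs over 2 intervals.
K = (Q₂/Q₁)^(1/2) = (202/255)^(1/2) = 0.890.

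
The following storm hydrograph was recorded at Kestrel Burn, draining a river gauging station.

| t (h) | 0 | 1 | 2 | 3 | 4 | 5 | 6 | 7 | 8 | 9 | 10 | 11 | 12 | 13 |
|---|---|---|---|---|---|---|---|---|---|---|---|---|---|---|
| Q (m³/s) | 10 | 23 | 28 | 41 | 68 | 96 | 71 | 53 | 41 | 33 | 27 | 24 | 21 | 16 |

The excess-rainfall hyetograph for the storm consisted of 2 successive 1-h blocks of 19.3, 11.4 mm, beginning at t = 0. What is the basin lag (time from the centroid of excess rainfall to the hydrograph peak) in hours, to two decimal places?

Centroid of excess rainfall: t_c = Σ P_i·t̄_i / ΣP_i = 0.8713 h (block centres at 0.5, 1.5 h).
Hydrograph peak occurs at t = 5 h, so basin lag t_L = 5 − 0.8713 = 4.13 h.

t_L ≈ 4.13 h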